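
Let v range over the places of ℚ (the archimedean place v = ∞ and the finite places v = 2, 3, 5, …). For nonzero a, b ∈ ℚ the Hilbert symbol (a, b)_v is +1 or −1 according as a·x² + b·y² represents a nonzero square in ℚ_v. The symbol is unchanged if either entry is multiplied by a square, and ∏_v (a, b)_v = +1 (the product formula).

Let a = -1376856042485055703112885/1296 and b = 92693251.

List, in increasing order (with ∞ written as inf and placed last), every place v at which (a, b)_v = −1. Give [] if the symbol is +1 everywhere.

(a, b) ≡ (-3270365, 1891699) mod (ℚ^×)²; places V = {2, 3, 5, 7, 29, 37, 41, 43, 53, ∞}.
(a,b)_5: α=1, u≡3; β=0, v≡1 (mod 5); (3|5)=-1, (1|5)=+1; sign (−1)^0·-1^0·+1^1 = +1.
(a,b)_2: α=-4, β=0; u≡3, v≡3 (mod 8); ε(u)ε(v)=1·1, αω(v)=-4·1, βω(u)=0·1; sum ≡ 1  ⇒  -1.
(a,b)_29: α=2, u≡4; β=1, v≡26 (mod 29); (4|29)=+1, (26|29)=-1; sign (−1)^0·+1^1·-1^2 = +1.
(a,b)_∞: sgn(-3270365)=−, sgn(1891699)=+, so +1.
(a,b)_43: α=3, u≡32; β=1, v≡24 (mod 43); (32|43)=-1, (24|43)=+1; sign (−1)^1·-1^1·+1^3 = +1.
(a,b)_41: α=3, u≡21; β=1, v≡30 (mod 41); (21|41)=+1, (30|41)=-1; sign (−1)^0·+1^1·-1^3 = -1.
(a,b)_3: α=-4, u≡1; β=0, v≡1 (mod 3); (1|3)=+1, (1|3)=+1; sign (−1)^0·+1^0·+1^-4 = +1.
(a,b)_53: α=1, u≡36; β=0, v≡14 (mod 53); (36|53)=+1, (14|53)=-1; sign (−1)^0·+1^0·-1^1 = -1.
(a,b)_7: α=7, u≡3; β=2, v≡5 (mod 7); (3|7)=-1, (5|7)=-1; sign (−1)^0·-1^2·-1^7 = -1.
(a,b)_37: α=2, u≡4; β=1, v≡27 (mod 37); (4|37)=+1, (27|37)=+1; sign (−1)^0·+1^1·+1^2 = +1.
Ram(-3270365, 1891699) = {2, 7, 41, 53}; no ℚ_2-point on the conic.

[2, 7, 41, 53]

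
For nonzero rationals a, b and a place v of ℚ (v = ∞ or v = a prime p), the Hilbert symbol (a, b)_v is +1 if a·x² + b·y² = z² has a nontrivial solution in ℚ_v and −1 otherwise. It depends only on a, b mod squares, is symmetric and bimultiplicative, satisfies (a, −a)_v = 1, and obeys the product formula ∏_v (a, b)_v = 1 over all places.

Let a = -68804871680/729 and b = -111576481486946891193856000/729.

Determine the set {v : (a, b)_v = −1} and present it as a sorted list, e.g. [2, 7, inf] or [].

[2, 5, 23, inf]

Mod squares: a ≡ -230, b ≡ -7315. Check v ∈ {∞, 2, 3, 5, 7, 11, 19, 23, 43, 47}.
v=11: a=11^0·(≡9), b=11^1·(≡6) mod 11; (9|11)=+1, (6|11)=-1; (−1)^{0·1·5}·(+1)^1·(-1)^0 = +1.
v=43: a=43^0·(≡19), b=43^2·(≡13) mod 43; (19|43)=-1, (13|43)=+1; (−1)^{0·2·21}·(-1)^2·(+1)^0 = +1.
v=3: a=3^-6·(≡1), b=3^-6·(≡2) mod 3; (1|3)=+1, (2|3)=-1; (−1)^{-6·-6·1}·(+1)^-6·(-1)^-6 = +1.
v=47: a=47^2·(≡29), b=47^2·(≡2) mod 47; (29|47)=-1, (2|47)=+1; (−1)^{2·2·23}·(-1)^2·(+1)^2 = +1.
v=19: a=19^0·(≡6), b=19^5·(≡15) mod 19; (6|19)=+1, (15|19)=-1; (−1)^{0·5·9}·(+1)^5·(-1)^0 = +1.
v=7: a=7^0·(≡1), b=7^1·(≡5) mod 7; (1|7)=+1, (5|7)=-1; (−1)^{0·1·3}·(+1)^1·(-1)^0 = +1.
v=5: a=5^1·(≡1), b=5^3·(≡3) mod 5; (1|5)=+1, (3|5)=-1; (−1)^{1·3·2}·(+1)^3·(-1)^1 = -1.
v=∞: -230 < 0 and -7315 < 0  ⇒  (a,b)_∞ = -1.
v=23: a=23^3·(≡1), b=23^4·(≡22) mod 23; (1|23)=+1, (22|23)=-1; (−1)^{3·4·11}·(+1)^4·(-1)^3 = -1.
v=2: v_2(a)=9, v_2(b)=12; units ≡ 5, 5 (mod 8); ε·ε+αω+βω = 0·0+9·1+12·1 ≡ 1  ⇒  (a,b)_2 = -1.
Ram(-230, -7315) = {2, 5, 23, ∞}; no ℚ_2-point on the conic.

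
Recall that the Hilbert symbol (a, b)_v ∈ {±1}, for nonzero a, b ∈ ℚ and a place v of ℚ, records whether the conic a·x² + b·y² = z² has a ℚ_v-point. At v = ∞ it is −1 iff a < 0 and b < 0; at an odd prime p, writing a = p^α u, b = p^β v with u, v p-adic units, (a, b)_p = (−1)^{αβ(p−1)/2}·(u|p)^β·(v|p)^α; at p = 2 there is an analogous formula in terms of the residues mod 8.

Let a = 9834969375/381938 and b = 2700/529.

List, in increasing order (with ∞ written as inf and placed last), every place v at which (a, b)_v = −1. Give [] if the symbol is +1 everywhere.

(a, b) ≡ (462, 3) mod (ℚ^×)²; places V = {2, 3, 5, 7, 11, 19, 23, 29, ∞}.
(a,b)_7: α=1, u≡3; β=0, v≡3 (mod 7); (3|7)=-1, (3|7)=-1; sign (−1)^0·-1^0·-1^1 = -1.
(a,b)_2: α=-1, β=2; u≡7, v≡3 (mod 8); ε(u)ε(v)=1·1, αω(v)=-1·1, βω(u)=2·0; sum ≡ 0  ⇒  +1.
(a,b)_3: α=5, u≡1; β=3, v≡1 (mod 3); (1|3)=+1, (1|3)=+1; sign (−1)^1·+1^3·+1^5 = -1.
(a,b)_19: α=-2, u≡6; β=0, v≡12 (mod 19); (6|19)=+1, (12|19)=-1; sign (−1)^0·+1^0·-1^-2 = +1.
(a,b)_11: α=1, u≡1; β=0, v≡5 (mod 11); (1|11)=+1, (5|11)=+1; sign (−1)^0·+1^0·+1^1 = +1.
(a,b)_29: α=2, u≡12; β=0, v≡17 (mod 29); (12|29)=-1, (17|29)=-1; sign (−1)^0·-1^0·-1^2 = +1.
(a,b)_23: α=-2, u≡8; β=-2, v≡9 (mod 23); (8|23)=+1, (9|23)=+1; sign (−1)^0·+1^-2·+1^-2 = +1.
(a,b)_5: α=4, u≡2; β=2, v≡2 (mod 5); (2|5)=-1, (2|5)=-1; sign (−1)^0·-1^2·-1^4 = +1.
(a,b)_∞: sgn(462)=+, sgn(3)=+, so +1.
Ram(462, 3) = {3, 7}; no ℚ_3-point on the conic.

[3, 7]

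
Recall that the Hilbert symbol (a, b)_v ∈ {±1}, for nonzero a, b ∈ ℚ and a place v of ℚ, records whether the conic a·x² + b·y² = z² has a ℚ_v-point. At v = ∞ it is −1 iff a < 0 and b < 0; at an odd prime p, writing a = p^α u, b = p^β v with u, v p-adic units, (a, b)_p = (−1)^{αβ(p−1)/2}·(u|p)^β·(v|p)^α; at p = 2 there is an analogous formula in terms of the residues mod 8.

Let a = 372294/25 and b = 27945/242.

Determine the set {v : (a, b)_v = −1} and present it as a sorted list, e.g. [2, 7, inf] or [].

(a, b) ≡ (41366, 690) mod (ℚ^×)²; places V = {2, 3, 5, 11, 13, 23, 37, 43, ∞}.
(a,b)_3: α=2, u≡2; β=5, v≡2 (mod 3); (2|3)=-1, (2|3)=-1; sign (−1)^0·-1^5·-1^2 = -1.
(a,b)_∞: sgn(41366)=+, sgn(690)=+, so +1.
(a,b)_23: α=0, u≡8; β=1, v≡15 (mod 23); (8|23)=+1, (15|23)=-1; sign (−1)^0·+1^1·-1^0 = +1.
(a,b)_37: α=1, u≡31; β=0, v≡19 (mod 37); (31|37)=-1, (19|37)=-1; sign (−1)^0·-1^0·-1^1 = -1.
(a,b)_11: α=0, u≡7; β=-2, v≡8 (mod 11); (7|11)=-1, (8|11)=-1; sign (−1)^0·-1^-2·-1^0 = +1.
(a,b)_43: α=1, u≡35; β=0, v≡3 (mod 43); (35|43)=+1, (3|43)=-1; sign (−1)^0·+1^0·-1^1 = -1.
(a,b)_13: α=1, u≡1; β=0, v≡1 (mod 13); (1|13)=+1, (1|13)=+1; sign (−1)^0·+1^0·+1^1 = +1.
(a,b)_2: α=1, β=-1; u≡3, v≡1 (mod 8); ε(u)ε(v)=1·0, αω(v)=1·0, βω(u)=-1·1; sum ≡ 1  ⇒  -1.
(a,b)_5: α=-2, u≡4; β=1, v≡2 (mod 5); (4|5)=+1, (2|5)=-1; sign (−1)^0·+1^1·-1^-2 = +1.
(41366, 690 / ℚ) ramifies at {2, 3, 37, 43}: a division algebra.

[2, 3, 37, 43]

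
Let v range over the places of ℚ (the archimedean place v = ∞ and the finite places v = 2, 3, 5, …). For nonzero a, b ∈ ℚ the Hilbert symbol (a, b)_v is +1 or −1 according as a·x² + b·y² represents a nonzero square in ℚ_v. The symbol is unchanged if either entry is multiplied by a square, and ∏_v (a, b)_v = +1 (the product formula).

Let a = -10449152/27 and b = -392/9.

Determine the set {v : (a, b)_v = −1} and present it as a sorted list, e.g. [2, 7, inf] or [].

[2, inf]

Mod squares: a ≡ -51, b ≡ -2. Check v ∈ {∞, 2, 3, 7, 17}.
v=2: v_2(a)=8, v_2(b)=3; units ≡ 5, 7 (mod 8); ε·ε+αω+βω = 0·1+8·0+3·1 ≡ 1  ⇒  (a,b)_2 = -1.
v=∞: -51 < 0 and -2 < 0  ⇒  (a,b)_∞ = -1.
v=17: a=17^1·(≡3), b=17^0·(≡15) mod 17; (3|17)=-1, (15|17)=+1; (−1)^{1·0·8}·(-1)^0·(+1)^1 = +1.
v=7: a=7^4·(≡5), b=7^2·(≡3) mod 7; (5|7)=-1, (3|7)=-1; (−1)^{4·2·3}·(-1)^2·(-1)^4 = +1.
v=3: a=3^-3·(≡1), b=3^-2·(≡1) mod 3; (1|3)=+1, (1|3)=+1; (−1)^{-3·-2·1}·(+1)^-2·(+1)^-3 = +1.
|Ram(-51, -2)| = 2, even; anisotropic at {2, ∞}.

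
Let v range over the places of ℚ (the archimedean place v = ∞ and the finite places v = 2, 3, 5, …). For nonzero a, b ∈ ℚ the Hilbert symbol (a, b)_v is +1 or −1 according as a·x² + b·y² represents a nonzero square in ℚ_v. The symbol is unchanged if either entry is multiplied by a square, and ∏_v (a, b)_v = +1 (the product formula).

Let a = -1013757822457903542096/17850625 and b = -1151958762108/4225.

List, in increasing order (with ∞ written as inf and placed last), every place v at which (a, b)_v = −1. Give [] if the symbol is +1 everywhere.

[11, 19, 31, inf]

(a, b) ≡ (-1309, -110143) mod (ℚ^×)²; places V = {2, 3, 5, 7, 11, 13, 17, 19, 31, ∞}.
(a,b)_17: α=1, u≡2; β=1, v≡4 (mod 17); (2|17)=+1, (4|17)=+1; sign (−1)^0·+1^1·+1^1 = +1.
(a,b)_13: α=-4, u≡1; β=-2, v≡11 (mod 13); (1|13)=+1, (11|13)=-1; sign (−1)^0·+1^-2·-1^-4 = +1.
(a,b)_7: α=7, u≡4; β=4, v≡1 (mod 7); (4|7)=+1, (1|7)=+1; sign (−1)^0·+1^4·+1^7 = +1.
(a,b)_3: α=4, u≡2; β=2, v≡2 (mod 3); (2|3)=-1, (2|3)=-1; sign (−1)^0·-1^2·-1^4 = +1.
(a,b)_∞: sgn(-1309)=−, sgn(-110143)=−, so -1.
(a,b)_11: α=5, u≡7; β=3, v≡6 (mod 11); (7|11)=-1, (6|11)=-1; sign (−1)^1·-1^3·-1^5 = -1.
(a,b)_5: α=-4, u≡4; β=-2, v≡3 (mod 5); (4|5)=+1, (3|5)=-1; sign (−1)^0·+1^-2·-1^-4 = +1.
(a,b)_19: α=2, u≡12; β=1, v≡9 (mod 19); (12|19)=-1, (9|19)=+1; sign (−1)^0·-1^1·+1^2 = -1.
(a,b)_2: α=4, β=2; u≡3, v≡1 (mod 8); ε(u)ε(v)=1·0, αω(v)=4·0, βω(u)=2·1; sum ≡ 0  ⇒  +1.
(a,b)_31: α=2, u≡22; β=1, v≡30 (mod 31); (22|31)=-1, (30|31)=-1; sign (−1)^0·-1^1·-1^2 = -1.
Ram(-1309, -110143) = {11, 19, 31, ∞}; no ℚ_11-point on the conic.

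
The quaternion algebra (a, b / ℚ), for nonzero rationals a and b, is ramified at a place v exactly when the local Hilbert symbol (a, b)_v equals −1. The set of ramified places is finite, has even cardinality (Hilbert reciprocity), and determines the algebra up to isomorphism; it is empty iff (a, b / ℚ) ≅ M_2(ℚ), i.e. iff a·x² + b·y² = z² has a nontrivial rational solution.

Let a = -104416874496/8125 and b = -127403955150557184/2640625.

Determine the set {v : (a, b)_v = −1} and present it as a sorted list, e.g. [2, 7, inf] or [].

Mod squares: a ≡ -13, b ≡ -561. Check v ∈ {∞, 2, 3, 5, 11, 13, 17, 19}.
v=17: a=17^2·(≡4), b=17^3·(≡8) mod 17; (4|17)=+1, (8|17)=+1; (−1)^{2·3·8}·(+1)^3·(+1)^2 = +1.
v=3: a=3^6·(≡2), b=3^13·(≡2) mod 3; (2|3)=-1, (2|3)=-1; (−1)^{6·13·1}·(-1)^13·(-1)^6 = -1.
v=2: v_2(a)=12, v_2(b)=12; units ≡ 3, 7 (mod 8); ε·ε+αω+βω = 1·1+12·0+12·1 ≡ 1  ⇒  (a,b)_2 = -1.
v=5: a=5^-4·(≡3), b=5^-6·(≡4) mod 5; (3|5)=-1, (4|5)=+1; (−1)^{-4·-6·2}·(-1)^-6·(+1)^-4 = +1.
v=11: a=11^2·(≡9), b=11^1·(≡3) mod 11; (9|11)=+1, (3|11)=+1; (−1)^{2·1·5}·(+1)^1·(+1)^2 = +1.
v=13: a=13^-1·(≡1), b=13^-2·(≡8) mod 13; (1|13)=+1, (8|13)=-1; (−1)^{-1·-2·6}·(+1)^-2·(-1)^-1 = -1.
v=19: a=19^0·(≡4), b=19^2·(≡1) mod 19; (4|19)=+1, (1|19)=+1; (−1)^{0·2·9}·(+1)^2·(+1)^0 = +1.
v=∞: -13 < 0 and -561 < 0  ⇒  (a,b)_∞ = -1.
|Ram(-13, -561)| = 4, even; anisotropic at {2, 3, 13, ∞}.

[2, 3, 13, inf]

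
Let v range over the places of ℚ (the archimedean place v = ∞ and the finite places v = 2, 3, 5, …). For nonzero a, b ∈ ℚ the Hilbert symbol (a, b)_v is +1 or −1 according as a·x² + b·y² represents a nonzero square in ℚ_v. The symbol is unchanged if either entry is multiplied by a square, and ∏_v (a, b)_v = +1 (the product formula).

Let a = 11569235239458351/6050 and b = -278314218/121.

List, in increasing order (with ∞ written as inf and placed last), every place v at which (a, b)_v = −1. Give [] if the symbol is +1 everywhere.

[17, 23, 29, 31]

Mod squares: a ≡ 16804398, b ≡ -70122. Check v ∈ {∞, 2, 3, 5, 7, 11, 13, 17, 19, 23, 29, 31}.
v=∞: 16804398 > 0 and -70122 < 0  ⇒  (a,b)_∞ = +1.
v=17: a=17^1·(≡3), b=17^0·(≡12) mod 17; (3|17)=-1, (12|17)=-1; (−1)^{1·0·8}·(-1)^0·(-1)^1 = -1.
v=11: a=11^-2·(≡8), b=11^-2·(≡5) mod 11; (8|11)=-1, (5|11)=+1; (−1)^{-2·-2·5}·(-1)^-2·(+1)^-2 = +1.
v=29: a=29^1·(≡28), b=29^1·(≡3) mod 29; (28|29)=+1, (3|29)=-1; (−1)^{1·1·14}·(+1)^1·(-1)^1 = -1.
v=3: a=3^5·(≡1), b=3^5·(≡2) mod 3; (1|3)=+1, (2|3)=-1; (−1)^{5·5·1}·(+1)^5·(-1)^5 = +1.
v=5: a=5^-2·(≡3), b=5^0·(≡2) mod 5; (3|5)=-1, (2|5)=-1; (−1)^{-2·0·2}·(-1)^0·(-1)^-2 = +1.
v=23: a=23^1·(≡3), b=23^0·(≡7) mod 23; (3|23)=+1, (7|23)=-1; (−1)^{1·0·11}·(+1)^0·(-1)^1 = -1.
v=13: a=13^1·(≡10), b=13^1·(≡1) mod 13; (10|13)=+1, (1|13)=+1; (−1)^{1·1·6}·(+1)^1·(+1)^1 = +1.
v=31: a=31^2·(≡22), b=31^1·(≡10) mod 31; (22|31)=-1, (10|31)=+1; (−1)^{2·1·15}·(-1)^1·(+1)^2 = -1.
v=7: a=7^2·(≡2), b=7^2·(≡1) mod 7; (2|7)=+1, (1|7)=+1; (−1)^{2·2·3}·(+1)^2·(+1)^2 = +1.
v=19: a=19^3·(≡11), b=19^0·(≡17) mod 19; (11|19)=+1, (17|19)=+1; (−1)^{3·0·9}·(+1)^0·(+1)^3 = +1.
v=2: v_2(a)=-1, v_2(b)=1; units ≡ 7, 3 (mod 8); ε·ε+αω+βω = 1·1+-1·1+1·0 ≡ 0  ⇒  (a,b)_2 = +1.
(16804398, -70122 / ℚ) ramifies at {17, 23, 29, 31}: a division algebra.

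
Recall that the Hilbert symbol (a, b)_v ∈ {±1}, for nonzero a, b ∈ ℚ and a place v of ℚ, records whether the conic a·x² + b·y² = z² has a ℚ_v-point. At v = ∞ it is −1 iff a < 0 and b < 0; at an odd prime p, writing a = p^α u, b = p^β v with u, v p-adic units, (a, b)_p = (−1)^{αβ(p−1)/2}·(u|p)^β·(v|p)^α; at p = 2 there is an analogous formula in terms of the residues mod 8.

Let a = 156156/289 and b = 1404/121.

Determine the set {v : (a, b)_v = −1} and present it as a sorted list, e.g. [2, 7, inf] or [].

Mod squares: a ≡ 231, b ≡ 39. Check v ∈ {∞, 2, 3, 7, 11, 13, 17}.
v=11: a=11^1·(≡2), b=11^-2·(≡7) mod 11; (2|11)=-1, (7|11)=-1; (−1)^{1·-2·5}·(-1)^-2·(-1)^1 = -1.
v=3: a=3^1·(≡2), b=3^3·(≡1) mod 3; (2|3)=-1, (1|3)=+1; (−1)^{1·3·1}·(-1)^3·(+1)^1 = +1.
v=13: a=13^2·(≡9), b=13^1·(≡1) mod 13; (9|13)=+1, (1|13)=+1; (−1)^{2·1·6}·(+1)^1·(+1)^2 = +1.
v=7: a=7^1·(≡3), b=7^0·(≡2) mod 7; (3|7)=-1, (2|7)=+1; (−1)^{1·0·3}·(-1)^0·(+1)^1 = +1.
v=∞: 231 > 0 and 39 > 0  ⇒  (a,b)_∞ = +1.
v=17: a=17^-2·(≡11), b=17^0·(≡5) mod 17; (11|17)=-1, (5|17)=-1; (−1)^{-2·0·8}·(-1)^0·(-1)^-2 = +1.
v=2: v_2(a)=2, v_2(b)=2; units ≡ 7, 7 (mod 8); ε·ε+αω+βω = 1·1+2·0+2·0 ≡ 1  ⇒  (a,b)_2 = -1.
Ram(231, 39) = {2, 11}; no ℚ_2-point on the conic.

[2, 11]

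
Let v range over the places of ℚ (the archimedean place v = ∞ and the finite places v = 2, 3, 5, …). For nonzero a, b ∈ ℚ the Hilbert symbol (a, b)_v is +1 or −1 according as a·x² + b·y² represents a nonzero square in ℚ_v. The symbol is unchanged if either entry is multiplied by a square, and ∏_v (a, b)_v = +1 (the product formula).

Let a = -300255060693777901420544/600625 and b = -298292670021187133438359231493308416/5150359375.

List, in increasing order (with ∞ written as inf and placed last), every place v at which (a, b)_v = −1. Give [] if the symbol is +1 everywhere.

[11, inf]

Mod squares: a ≡ -374, b ≡ -3927. Check v ∈ {∞, 2, 3, 5, 7, 11, 17, 31}.
v=∞: -374 < 0 and -3927 < 0  ⇒  (a,b)_∞ = -1.
v=2: v_2(a)=39, v_2(b)=54; units ≡ 5, 1 (mod 8); ε·ε+αω+βω = 0·0+39·0+54·1 ≡ 0  ⇒  (a,b)_2 = +1.
v=5: a=5^-4·(≡1), b=5^-6·(≡3) mod 5; (1|5)=+1, (3|5)=-1; (−1)^{-4·-6·2}·(+1)^-6·(-1)^-4 = +1.
v=7: a=7^0·(≡1), b=7^-3·(≡6) mod 7; (1|7)=+1, (6|7)=-1; (−1)^{0·-3·3}·(+1)^-3·(-1)^0 = +1.
v=11: a=11^3·(≡6), b=11^5·(≡6) mod 11; (6|11)=-1, (6|11)=-1; (−1)^{3·5·5}·(-1)^5·(-1)^3 = -1.
v=31: a=31^-2·(≡21), b=31^-2·(≡25) mod 31; (21|31)=-1, (25|31)=+1; (−1)^{-2·-2·15}·(-1)^-2·(+1)^-2 = +1.
v=17: a=17^7·(≡14), b=17^11·(≡6) mod 17; (14|17)=-1, (6|17)=-1; (−1)^{7·11·8}·(-1)^11·(-1)^7 = +1.
v=3: a=3^0·(≡1), b=3^1·(≡2) mod 3; (1|3)=+1, (2|3)=-1; (−1)^{0·1·1}·(+1)^1·(-1)^0 = +1.
(-374, -3927 / ℚ) ramifies at {11, ∞}: a division algebra.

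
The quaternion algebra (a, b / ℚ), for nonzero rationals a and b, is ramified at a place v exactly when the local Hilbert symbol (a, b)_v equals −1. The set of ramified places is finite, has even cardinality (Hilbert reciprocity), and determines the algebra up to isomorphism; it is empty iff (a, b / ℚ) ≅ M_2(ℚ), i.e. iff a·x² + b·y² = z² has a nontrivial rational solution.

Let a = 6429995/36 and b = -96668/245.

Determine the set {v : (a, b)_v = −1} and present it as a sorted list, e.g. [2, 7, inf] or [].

(a, b) ≡ (12155, -715) mod (ℚ^×)²; places V = {2, 3, 5, 7, 11, 13, 17, 23, ∞}.
(a,b)_7: α=0, u≡5; β=-2, v≡6 (mod 7); (5|7)=-1, (6|7)=-1; sign (−1)^0·-1^-2·-1^0 = +1.
(a,b)_2: α=-2, β=2; u≡3, v≡5 (mod 8); ε(u)ε(v)=1·0, αω(v)=-2·1, βω(u)=2·1; sum ≡ 0  ⇒  +1.
(a,b)_11: α=1, u≡9; β=1, v≡4 (mod 11); (9|11)=+1, (4|11)=+1; sign (−1)^1·+1^1·+1^1 = -1.
(a,b)_∞: sgn(12155)=+, sgn(-715)=−, so +1.
(a,b)_17: α=1, u≡1; β=0, v≡4 (mod 17); (1|17)=+1, (4|17)=+1; sign (−1)^0·+1^0·+1^1 = +1.
(a,b)_3: α=-2, u≡2; β=0, v≡2 (mod 3); (2|3)=-1, (2|3)=-1; sign (−1)^0·-1^0·-1^-2 = +1.
(a,b)_5: α=1, u≡4; β=-1, v≡3 (mod 5); (4|5)=+1, (3|5)=-1; sign (−1)^0·+1^-1·-1^1 = -1.
(a,b)_13: α=1, u≡3; β=3, v≡9 (mod 13); (3|13)=+1, (9|13)=+1; sign (−1)^0·+1^3·+1^1 = +1.
(a,b)_23: α=2, u≡15; β=0, v≡20 (mod 23); (15|23)=-1, (20|23)=-1; sign (−1)^0·-1^0·-1^2 = +1.
(12155, -715 / ℚ) ramifies at {5, 11}: a division algebra.

[5, 11]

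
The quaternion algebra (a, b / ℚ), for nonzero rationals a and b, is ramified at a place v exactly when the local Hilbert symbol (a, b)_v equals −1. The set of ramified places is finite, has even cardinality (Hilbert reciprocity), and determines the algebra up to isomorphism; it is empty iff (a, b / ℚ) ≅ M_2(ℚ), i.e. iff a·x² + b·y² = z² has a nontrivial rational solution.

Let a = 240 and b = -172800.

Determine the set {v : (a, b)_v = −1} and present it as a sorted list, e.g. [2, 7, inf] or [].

[3, 5]

Mod squares: a ≡ 15, b ≡ -3. Check v ∈ {∞, 2, 3, 5}.
v=2: v_2(a)=4, v_2(b)=8; units ≡ 7, 5 (mod 8); ε·ε+αω+βω = 1·0+4·1+8·0 ≡ 0  ⇒  (a,b)_2 = +1.
v=3: a=3^1·(≡2), b=3^3·(≡2) mod 3; (2|3)=-1, (2|3)=-1; (−1)^{1·3·1}·(-1)^3·(-1)^1 = -1.
v=∞: 15 > 0 and -3 < 0  ⇒  (a,b)_∞ = +1.
v=5: a=5^1·(≡3), b=5^2·(≡3) mod 5; (3|5)=-1, (3|5)=-1; (−1)^{1·2·2}·(-1)^2·(-1)^1 = -1.
Ram(15, -3) = {3, 5}; no ℚ_3-point on the conic.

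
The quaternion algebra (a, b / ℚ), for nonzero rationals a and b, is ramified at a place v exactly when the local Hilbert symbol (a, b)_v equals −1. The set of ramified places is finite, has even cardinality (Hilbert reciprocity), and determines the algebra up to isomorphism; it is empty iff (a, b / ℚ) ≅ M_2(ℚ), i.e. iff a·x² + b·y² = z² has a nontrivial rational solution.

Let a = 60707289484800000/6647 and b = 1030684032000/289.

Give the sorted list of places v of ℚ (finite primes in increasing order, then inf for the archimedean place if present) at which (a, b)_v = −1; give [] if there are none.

[5, 19]

(a, b) ≡ (3565, 95) mod (ℚ^×)²; places V = {2, 3, 5, 7, 17, 19, 23, 31, ∞}.
(a,b)_7: α=2, u≡1; β=2, v≡1 (mod 7); (1|7)=+1, (1|7)=+1; sign (−1)^0·+1^2·+1^2 = +1.
(a,b)_31: α=3, u≡11; β=2, v≡4 (mod 31); (11|31)=-1, (4|31)=+1; sign (−1)^0·-1^2·+1^3 = +1.
(a,b)_23: α=-1, u≡5; β=0, v≡6 (mod 23); (5|23)=-1, (6|23)=+1; sign (−1)^0·-1^0·+1^-1 = +1.
(a,b)_2: α=12, β=10; u≡5, v≡7 (mod 8); ε(u)ε(v)=0·1, αω(v)=12·0, βω(u)=10·1; sum ≡ 0  ⇒  +1.
(a,b)_17: α=-2, u≡3; β=-2, v≡10 (mod 17); (3|17)=-1, (10|17)=-1; sign (−1)^0·-1^-2·-1^-2 = +1.
(a,b)_3: α=2, u≡1; β=2, v≡2 (mod 3); (1|3)=+1, (2|3)=-1; sign (−1)^0·+1^2·-1^2 = +1.
(a,b)_19: α=2, u≡18; β=1, v≡5 (mod 19); (18|19)=-1, (5|19)=+1; sign (−1)^0·-1^1·+1^2 = -1.
(a,b)_5: α=5, u≡3; β=3, v≡4 (mod 5); (3|5)=-1, (4|5)=+1; sign (−1)^0·-1^3·+1^5 = -1.
(a,b)_∞: sgn(3565)=+, sgn(95)=+, so +1.
(3565, 95 / ℚ) ramifies at {5, 19}: a division algebra.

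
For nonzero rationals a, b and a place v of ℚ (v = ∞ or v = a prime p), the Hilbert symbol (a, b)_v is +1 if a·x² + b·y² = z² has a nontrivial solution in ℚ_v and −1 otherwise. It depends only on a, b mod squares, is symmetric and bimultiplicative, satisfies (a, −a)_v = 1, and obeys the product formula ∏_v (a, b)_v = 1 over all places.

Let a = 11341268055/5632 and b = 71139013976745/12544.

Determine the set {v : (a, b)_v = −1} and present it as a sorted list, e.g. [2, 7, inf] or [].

[5, 13]

Mod squares: a ≡ 5610, b ≡ 3705. Check v ∈ {∞, 2, 3, 5, 7, 11, 13, 17, 19}.
v=11: a=11^-1·(≡3), b=11^2·(≡9) mod 11; (3|11)=+1, (9|11)=+1; (−1)^{-1·2·5}·(+1)^2·(+1)^-1 = +1.
v=∞: 5610 > 0 and 3705 > 0  ⇒  (a,b)_∞ = +1.
v=19: a=19^2·(≡5), b=19^3·(≡16) mod 19; (5|19)=+1, (16|19)=+1; (−1)^{2·3·9}·(+1)^3·(+1)^2 = +1.
v=17: a=17^1·(≡7), b=17^2·(≡15) mod 17; (7|17)=-1, (15|17)=+1; (−1)^{1·2·8}·(-1)^2·(+1)^1 = +1.
v=3: a=3^7·(≡1), b=3^3·(≡2) mod 3; (1|3)=+1, (2|3)=-1; (−1)^{7·3·1}·(+1)^3·(-1)^7 = +1.
v=7: a=7^0·(≡3), b=7^-2·(≡2) mod 7; (3|7)=-1, (2|7)=+1; (−1)^{0·-2·3}·(-1)^-2·(+1)^0 = +1.
v=5: a=5^1·(≡3), b=5^1·(≡1) mod 5; (3|5)=-1, (1|5)=+1; (−1)^{1·1·2}·(-1)^1·(+1)^1 = -1.
v=13: a=13^2·(≡5), b=13^3·(≡1) mod 13; (5|13)=-1, (1|13)=+1; (−1)^{2·3·6}·(-1)^3·(+1)^2 = -1.
v=2: v_2(a)=-9, v_2(b)=-8; units ≡ 5, 1 (mod 8); ε·ε+αω+βω = 0·0+-9·0+-8·1 ≡ 0  ⇒  (a,b)_2 = +1.
Ram(5610, 3705) = {5, 13}; no ℚ_5-point on the conic.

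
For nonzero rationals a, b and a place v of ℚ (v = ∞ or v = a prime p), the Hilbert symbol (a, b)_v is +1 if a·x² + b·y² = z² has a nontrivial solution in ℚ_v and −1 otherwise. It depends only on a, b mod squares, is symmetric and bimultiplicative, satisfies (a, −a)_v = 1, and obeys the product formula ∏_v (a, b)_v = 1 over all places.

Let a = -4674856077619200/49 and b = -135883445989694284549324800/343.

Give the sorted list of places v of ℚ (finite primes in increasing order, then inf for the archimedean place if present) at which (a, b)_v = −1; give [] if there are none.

Mod squares: a ≡ -12903, b ≡ -2926. Check v ∈ {∞, 2, 3, 5, 7, 11, 13, 17, 19, 23}.
v=17: a=17^1·(≡14), b=17^0·(≡2) mod 17; (14|17)=-1, (2|17)=+1; (−1)^{1·0·8}·(-1)^0·(+1)^1 = +1.
v=19: a=19^2·(≡17), b=19^3·(≡9) mod 19; (17|19)=+1, (9|19)=+1; (−1)^{2·3·9}·(+1)^3·(+1)^2 = +1.
v=11: a=11^3·(≡9), b=11^5·(≡1) mod 11; (9|11)=+1, (1|11)=+1; (−1)^{3·5·5}·(+1)^5·(+1)^3 = -1.
v=∞: -12903 < 0 and -2926 < 0  ⇒  (a,b)_∞ = -1.
v=7: a=7^-2·(≡3), b=7^-3·(≡4) mod 7; (3|7)=-1, (4|7)=+1; (−1)^{-2·-3·3}·(-1)^-3·(+1)^-2 = -1.
v=13: a=13^0·(≡6), b=13^2·(≡9) mod 13; (6|13)=-1, (9|13)=+1; (−1)^{0·2·6}·(-1)^2·(+1)^0 = +1.
v=5: a=5^2·(≡3), b=5^2·(≡1) mod 5; (3|5)=-1, (1|5)=+1; (−1)^{2·2·2}·(-1)^2·(+1)^2 = +1.
v=3: a=3^5·(≡1), b=3^8·(≡2) mod 3; (1|3)=+1, (2|3)=-1; (−1)^{5·8·1}·(+1)^8·(-1)^5 = -1.
v=23: a=23^1·(≡22), b=23^2·(≡8) mod 23; (22|23)=-1, (8|23)=+1; (−1)^{1·2·11}·(-1)^2·(+1)^1 = +1.
v=2: v_2(a)=12, v_2(b)=23; units ≡ 1, 1 (mod 8); ε·ε+αω+βω = 0·0+12·0+23·0 ≡ 0  ⇒  (a,b)_2 = +1.
Ram(-12903, -2926) = {3, 7, 11, ∞}; no ℚ_3-point on the conic.

[3, 7, 11, inf]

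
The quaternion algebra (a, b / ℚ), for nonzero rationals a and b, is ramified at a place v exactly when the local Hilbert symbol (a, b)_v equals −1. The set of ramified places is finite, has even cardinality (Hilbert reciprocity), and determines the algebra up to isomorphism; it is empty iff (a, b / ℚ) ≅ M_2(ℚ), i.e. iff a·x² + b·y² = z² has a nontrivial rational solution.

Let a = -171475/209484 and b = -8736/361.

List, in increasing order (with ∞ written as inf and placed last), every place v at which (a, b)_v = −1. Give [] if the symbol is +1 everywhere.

[2, inf]

Mod squares: a ≡ -209, b ≡ -546. Check v ∈ {∞, 2, 3, 5, 7, 11, 13, 19, 23}.
v=2: v_2(a)=-2, v_2(b)=5; units ≡ 7, 7 (mod 8); ε·ε+αω+βω = 1·1+-2·0+5·0 ≡ 1  ⇒  (a,b)_2 = -1.
v=11: a=11^-1·(≡5), b=11^0·(≡1) mod 11; (5|11)=+1, (1|11)=+1; (−1)^{-1·0·5}·(+1)^0·(+1)^-1 = +1.
v=13: a=13^0·(≡4), b=13^1·(≡3) mod 13; (4|13)=+1, (3|13)=+1; (−1)^{0·1·6}·(+1)^1·(+1)^0 = +1.
v=23: a=23^-2·(≡21), b=23^0·(≡6) mod 23; (21|23)=-1, (6|23)=+1; (−1)^{-2·0·11}·(-1)^0·(+1)^-2 = +1.
v=5: a=5^2·(≡4), b=5^0·(≡4) mod 5; (4|5)=+1, (4|5)=+1; (−1)^{2·0·2}·(+1)^0·(+1)^2 = +1.
v=∞: -209 < 0 and -546 < 0  ⇒  (a,b)_∞ = -1.
v=3: a=3^-2·(≡1), b=3^1·(≡1) mod 3; (1|3)=+1, (1|3)=+1; (−1)^{-2·1·1}·(+1)^1·(+1)^-2 = +1.
v=19: a=19^3·(≡12), b=19^-2·(≡4) mod 19; (12|19)=-1, (4|19)=+1; (−1)^{3·-2·9}·(-1)^-2·(+1)^3 = +1.
v=7: a=7^0·(≡2), b=7^1·(≡3) mod 7; (2|7)=+1, (3|7)=-1; (−1)^{0·1·3}·(+1)^1·(-1)^0 = +1.
|Ram(-209, -546)| = 2, even; anisotropic at {2, ∞}.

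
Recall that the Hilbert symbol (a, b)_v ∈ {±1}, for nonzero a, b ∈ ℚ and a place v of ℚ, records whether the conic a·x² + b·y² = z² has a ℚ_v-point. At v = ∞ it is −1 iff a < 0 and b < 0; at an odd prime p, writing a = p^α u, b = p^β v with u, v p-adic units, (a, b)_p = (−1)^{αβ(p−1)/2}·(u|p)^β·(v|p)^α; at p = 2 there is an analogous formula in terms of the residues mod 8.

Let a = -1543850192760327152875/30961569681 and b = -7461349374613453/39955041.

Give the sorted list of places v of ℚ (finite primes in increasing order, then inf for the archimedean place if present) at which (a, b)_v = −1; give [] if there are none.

[5, inf]

Mod squares: a ≡ -115, b ≡ -37. Check v ∈ {∞, 2, 3, 5, 7, 11, 17, 19, 23, 37, 41, 43}.
v=41: a=41^0·(≡21), b=41^2·(≡40) mod 41; (21|41)=+1, (40|41)=+1; (−1)^{0·2·20}·(+1)^2·(+1)^0 = +1.
v=5: a=5^3·(≡2), b=5^0·(≡2) mod 5; (2|5)=-1, (2|5)=-1; (−1)^{3·0·2}·(-1)^0·(-1)^3 = -1.
v=3: a=3^-6·(≡2), b=3^-2·(≡2) mod 3; (2|3)=-1, (2|3)=-1; (−1)^{-6·-2·1}·(-1)^-2·(-1)^-6 = +1.
v=43: a=43^0·(≡40), b=43^-2·(≡35) mod 43; (40|43)=+1, (35|43)=+1; (−1)^{0·-2·21}·(+1)^-2·(+1)^0 = +1.
v=11: a=11^0·(≡10), b=11^2·(≡7) mod 11; (10|11)=-1, (7|11)=-1; (−1)^{0·2·5}·(-1)^2·(-1)^0 = +1.
v=∞: -115 < 0 and -37 < 0  ⇒  (a,b)_∞ = -1.
v=37: a=37^8·(≡9), b=37^5·(≡21) mod 37; (9|37)=+1, (21|37)=+1; (−1)^{8·5·18}·(+1)^5·(+1)^8 = +1.
v=23: a=23^3·(≡1), b=23^2·(≡6) mod 23; (1|23)=+1, (6|23)=+1; (−1)^{3·2·11}·(+1)^2·(+1)^3 = +1.
v=17: a=17^2·(≡16), b=17^0·(≡12) mod 17; (16|17)=+1, (12|17)=-1; (−1)^{2·0·8}·(+1)^0·(-1)^2 = +1.
v=7: a=7^-6·(≡2), b=7^-4·(≡5) mod 7; (2|7)=+1, (5|7)=-1; (−1)^{-6·-4·3}·(+1)^-4·(-1)^-6 = +1.
v=19: a=19^-2·(≡13), b=19^0·(≡9) mod 19; (13|19)=-1, (9|19)=+1; (−1)^{-2·0·9}·(-1)^0·(+1)^-2 = +1.
v=2: v_2(a)=0, v_2(b)=0; units ≡ 5, 3 (mod 8); ε·ε+αω+βω = 0·1+0·1+0·1 ≡ 0  ⇒  (a,b)_2 = +1.
Ram(-115, -37) = {5, ∞}; no ℚ_5-point on the conic.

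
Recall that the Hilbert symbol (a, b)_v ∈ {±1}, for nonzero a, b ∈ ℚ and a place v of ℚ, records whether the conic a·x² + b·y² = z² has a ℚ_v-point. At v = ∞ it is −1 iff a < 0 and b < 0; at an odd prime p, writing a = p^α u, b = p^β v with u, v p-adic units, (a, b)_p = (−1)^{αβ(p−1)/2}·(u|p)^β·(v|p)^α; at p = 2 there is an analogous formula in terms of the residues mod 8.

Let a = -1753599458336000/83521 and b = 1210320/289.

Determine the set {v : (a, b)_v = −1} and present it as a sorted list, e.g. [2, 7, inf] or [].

(a, b) ≡ (-96965, 5) mod (ℚ^×)²; places V = {2, 3, 5, 11, 17, 41, 43, ∞}.
(a,b)_41: α=5, u≡13; β=2, v≡32 (mod 41); (13|41)=-1, (32|41)=+1; sign (−1)^0·-1^2·+1^5 = +1.
(a,b)_5: α=3, u≡2; β=1, v≡1 (mod 5); (2|5)=-1, (1|5)=+1; sign (−1)^0·-1^1·+1^3 = -1.
(a,b)_3: α=0, u≡1; β=2, v≡2 (mod 3); (1|3)=+1, (2|3)=-1; sign (−1)^0·+1^2·-1^0 = +1.
(a,b)_2: α=8, β=4; u≡3, v≡5 (mod 8); ε(u)ε(v)=1·0, αω(v)=8·1, βω(u)=4·1; sum ≡ 0  ⇒  +1.
(a,b)_11: α=1, u≡6; β=0, v≡4 (mod 11); (6|11)=-1, (4|11)=+1; sign (−1)^0·-1^0·+1^1 = +1.
(a,b)_∞: sgn(-96965)=−, sgn(5)=+, so +1.
(a,b)_43: α=1, u≡10; β=0, v≡18 (mod 43); (10|43)=+1, (18|43)=-1; sign (−1)^0·+1^0·-1^1 = -1.
(a,b)_17: α=-4, u≡11; β=-2, v≡5 (mod 17); (11|17)=-1, (5|17)=-1; sign (−1)^0·-1^-2·-1^-4 = +1.
|Ram(-96965, 5)| = 2, even; anisotropic at {5, 43}.

[5, 43]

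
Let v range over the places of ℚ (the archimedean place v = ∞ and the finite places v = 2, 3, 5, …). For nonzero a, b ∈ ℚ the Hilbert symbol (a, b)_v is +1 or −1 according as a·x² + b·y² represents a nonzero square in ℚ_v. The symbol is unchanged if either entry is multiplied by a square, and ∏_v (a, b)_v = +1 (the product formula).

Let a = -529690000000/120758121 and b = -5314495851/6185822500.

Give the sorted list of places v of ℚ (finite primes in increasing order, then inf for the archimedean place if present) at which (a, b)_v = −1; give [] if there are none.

[2, 23, 37, inf]

Mod squares: a ≡ -10810, b ≡ -851. Check v ∈ {∞, 2, 3, 5, 7, 11, 13, 17, 23, 37, 47}.
v=37: a=37^-2·(≡2), b=37^1·(≡6) mod 37; (2|37)=-1, (6|37)=-1; (−1)^{-2·1·18}·(-1)^1·(-1)^-2 = -1.
v=3: a=3^-6·(≡2), b=3^2·(≡1) mod 3; (2|3)=-1, (1|3)=+1; (−1)^{-6·2·1}·(-1)^2·(+1)^-6 = +1.
v=7: a=7^2·(≡5), b=7^4·(≡3) mod 7; (5|7)=-1, (3|7)=-1; (−1)^{2·4·3}·(-1)^4·(-1)^2 = +1.
v=13: a=13^0·(≡7), b=13^-2·(≡2) mod 13; (7|13)=-1, (2|13)=-1; (−1)^{0·-2·6}·(-1)^-2·(-1)^0 = +1.
v=2: v_2(a)=7, v_2(b)=-2; units ≡ 3, 5 (mod 8); ε·ε+αω+βω = 1·0+7·1+-2·1 ≡ 1  ⇒  (a,b)_2 = -1.
v=47: a=47^1·(≡11), b=47^0·(≡37) mod 47; (11|47)=-1, (37|47)=+1; (−1)^{1·0·23}·(-1)^0·(+1)^1 = +1.
v=17: a=17^0·(≡1), b=17^2·(≡9) mod 17; (1|17)=+1, (9|17)=+1; (−1)^{0·2·8}·(+1)^2·(+1)^0 = +1.
v=∞: -10810 < 0 and -851 < 0  ⇒  (a,b)_∞ = -1.
v=5: a=5^7·(≡3), b=5^-4·(≡4) mod 5; (3|5)=-1, (4|5)=+1; (−1)^{7·-4·2}·(-1)^-4·(+1)^7 = +1.
v=11: a=11^-2·(≡1), b=11^-4·(≡6) mod 11; (1|11)=+1, (6|11)=-1; (−1)^{-2·-4·5}·(+1)^-4·(-1)^-2 = +1.
v=23: a=23^1·(≡2), b=23^1·(≡3) mod 23; (2|23)=+1, (3|23)=+1; (−1)^{1·1·11}·(+1)^1·(+1)^1 = -1.
Ram(-10810, -851) = {2, 23, 37, ∞}; no ℚ_2-point on the conic.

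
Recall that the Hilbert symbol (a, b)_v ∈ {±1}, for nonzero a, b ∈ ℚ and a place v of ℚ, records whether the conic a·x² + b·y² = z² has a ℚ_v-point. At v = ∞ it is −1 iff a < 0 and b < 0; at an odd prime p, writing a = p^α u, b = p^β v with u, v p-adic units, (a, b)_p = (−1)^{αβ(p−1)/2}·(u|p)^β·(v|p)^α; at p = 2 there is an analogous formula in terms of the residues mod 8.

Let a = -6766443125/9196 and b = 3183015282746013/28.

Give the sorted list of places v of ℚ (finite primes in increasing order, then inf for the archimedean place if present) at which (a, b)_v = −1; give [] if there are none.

(a, b) ≡ (-551, 19019) mod (ℚ^×)²; places V = {2, 3, 5, 7, 11, 13, 19, 29, 47, ∞}.
(a,b)_11: α=-2, u≡2; β=3, v≡7 (mod 11); (2|11)=-1, (7|11)=-1; sign (−1)^0·-1^3·-1^-2 = -1.
(a,b)_2: α=-2, β=-2; u≡1, v≡3 (mod 8); ε(u)ε(v)=0·1, αω(v)=-2·1, βω(u)=-2·0; sum ≡ 0  ⇒  +1.
(a,b)_3: α=0, u≡1; β=4, v≡2 (mod 3); (1|3)=+1, (2|3)=-1; sign (−1)^0·+1^4·-1^0 = +1.
(a,b)_47: α=2, u≡29; β=0, v≡15 (mod 47); (29|47)=-1, (15|47)=-1; sign (−1)^0·-1^0·-1^2 = +1.
(a,b)_19: α=-1, u≡1; β=1, v≡2 (mod 19); (1|19)=+1, (2|19)=-1; sign (−1)^1·+1^1·-1^-1 = +1.
(a,b)_7: α=0, u≡4; β=-1, v≡2 (mod 7); (4|7)=+1, (2|7)=+1; sign (−1)^0·+1^-1·+1^0 = +1.
(a,b)_5: α=4, u≡1; β=0, v≡1 (mod 5); (1|5)=+1, (1|5)=+1; sign (−1)^0·+1^0·+1^4 = +1.
(a,b)_29: α=1, u≡27; β=4, v≡16 (mod 29); (27|29)=-1, (16|29)=+1; sign (−1)^0·-1^4·+1^1 = +1.
(a,b)_∞: sgn(-551)=−, sgn(19019)=+, so +1.
(a,b)_13: α=2, u≡11; β=3, v≡5 (mod 13); (11|13)=-1, (5|13)=-1; sign (−1)^0·-1^3·-1^2 = -1.
|Ram(-551, 19019)| = 2, even; anisotropic at {11, 13}.

[11, 13]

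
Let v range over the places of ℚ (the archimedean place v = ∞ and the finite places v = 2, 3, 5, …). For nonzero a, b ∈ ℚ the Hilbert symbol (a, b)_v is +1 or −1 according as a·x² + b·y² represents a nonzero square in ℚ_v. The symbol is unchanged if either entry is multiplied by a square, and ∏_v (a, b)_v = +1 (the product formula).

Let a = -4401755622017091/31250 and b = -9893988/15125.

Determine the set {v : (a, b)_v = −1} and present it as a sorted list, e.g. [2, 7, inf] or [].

[2, 5, 29, 31, 53, inf]

(a, b) ≡ (-55862, -1885) mod (ℚ^×)²; places V = {2, 3, 5, 11, 13, 17, 29, 31, 53, ∞}.
(a,b)_13: α=4, u≡4; β=1, v≡8 (mod 13); (4|13)=+1, (8|13)=-1; sign (−1)^0·+1^1·-1^4 = +1.
(a,b)_17: α=1, u≡5; β=0, v≡1 (mod 17); (5|17)=-1, (1|17)=+1; sign (−1)^0·-1^0·+1^1 = +1.
(a,b)_29: α=2, u≡10; β=1, v≡28 (mod 29); (10|29)=-1, (28|29)=+1; sign (−1)^0·-1^1·+1^2 = -1.
(a,b)_3: α=8, u≡1; β=8, v≡2 (mod 3); (1|3)=+1, (2|3)=-1; sign (−1)^0·+1^8·-1^8 = +1.
(a,b)_5: α=-6, u≡2; β=-3, v≡2 (mod 5); (2|5)=-1, (2|5)=-1; sign (−1)^0·-1^-3·-1^-6 = -1.
(a,b)_53: α=1, u≡11; β=0, v≡45 (mod 53); (11|53)=+1, (45|53)=-1; sign (−1)^0·+1^0·-1^1 = -1.
(a,b)_2: α=-1, β=2; u≡5, v≡3 (mod 8); ε(u)ε(v)=0·1, αω(v)=-1·1, βω(u)=2·1; sum ≡ 1  ⇒  -1.
(a,b)_∞: sgn(-55862)=−, sgn(-1885)=−, so -1.
(a,b)_31: α=1, u≡6; β=0, v≡30 (mod 31); (6|31)=-1, (30|31)=-1; sign (−1)^0·-1^0·-1^1 = -1.
(a,b)_11: α=0, u≡8; β=-2, v≡7 (mod 11); (8|11)=-1, (7|11)=-1; sign (−1)^0·-1^-2·-1^0 = +1.
|Ram(-55862, -1885)| = 6, even; anisotropic at {2, 5, 29, 31, 53, ∞}.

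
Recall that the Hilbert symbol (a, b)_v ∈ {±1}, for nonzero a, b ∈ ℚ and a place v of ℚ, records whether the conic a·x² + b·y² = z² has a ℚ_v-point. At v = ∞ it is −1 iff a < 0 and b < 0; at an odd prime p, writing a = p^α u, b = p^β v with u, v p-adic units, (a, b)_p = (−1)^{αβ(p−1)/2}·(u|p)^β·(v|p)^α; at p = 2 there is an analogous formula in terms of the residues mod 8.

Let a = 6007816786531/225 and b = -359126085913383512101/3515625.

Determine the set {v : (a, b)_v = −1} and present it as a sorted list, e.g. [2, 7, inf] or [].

Mod squares: a ≡ 259, b ≡ -101269. Check v ∈ {∞, 2, 3, 5, 7, 17, 23, 31, 37}.
v=37: a=37^1·(≡11), b=37^1·(≡26) mod 37; (11|37)=+1, (26|37)=+1; (−1)^{1·1·18}·(+1)^1·(+1)^1 = +1.
v=2: v_2(a)=0, v_2(b)=0; units ≡ 3, 3 (mod 8); ε·ε+αω+βω = 1·1+0·1+0·1 ≡ 1  ⇒  (a,b)_2 = -1.
v=7: a=7^1·(≡4), b=7^1·(≡4) mod 7; (4|7)=+1, (4|7)=+1; (−1)^{1·1·3}·(+1)^1·(+1)^1 = -1.
v=17: a=17^6·(≡9), b=17^9·(≡14) mod 17; (9|17)=+1, (14|17)=-1; (−1)^{6·9·8}·(+1)^9·(-1)^6 = +1.
v=5: a=5^-2·(≡4), b=5^-8·(≡1) mod 5; (4|5)=+1, (1|5)=+1; (−1)^{-2·-8·2}·(+1)^-8·(+1)^-2 = +1.
v=3: a=3^-2·(≡1), b=3^-2·(≡2) mod 3; (1|3)=+1, (2|3)=-1; (−1)^{-2·-2·1}·(+1)^-2·(-1)^-2 = +1.
v=∞: 259 > 0 and -101269 < 0  ⇒  (a,b)_∞ = +1.
v=31: a=31^2·(≡11), b=31^2·(≡5) mod 31; (11|31)=-1, (5|31)=+1; (−1)^{2·2·15}·(-1)^2·(+1)^2 = +1.
v=23: a=23^0·(≡3), b=23^3·(≡12) mod 23; (3|23)=+1, (12|23)=+1; (−1)^{0·3·11}·(+1)^3·(+1)^0 = +1.
Ram(259, -101269) = {2, 7}; no ℚ_2-point on the conic.

[2, 7]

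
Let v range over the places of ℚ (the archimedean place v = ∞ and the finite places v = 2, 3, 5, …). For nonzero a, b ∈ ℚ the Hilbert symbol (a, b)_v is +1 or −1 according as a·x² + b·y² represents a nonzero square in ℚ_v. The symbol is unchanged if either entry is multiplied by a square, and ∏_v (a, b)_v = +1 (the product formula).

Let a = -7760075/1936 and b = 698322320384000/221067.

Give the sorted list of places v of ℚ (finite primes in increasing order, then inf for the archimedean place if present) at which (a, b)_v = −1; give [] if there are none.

(a, b) ≡ (-323, 8523970) mod (ℚ^×)²; places V = {2, 3, 5, 7, 11, 13, 17, 19, 29, 31, ∞}.
(a,b)_31: α=2, u≡10; β=2, v≡3 (mod 31); (10|31)=+1, (3|31)=-1; sign (−1)^0·+1^2·-1^2 = +1.
(a,b)_3: α=0, u≡1; β=-2, v≡1 (mod 3); (1|3)=+1, (1|3)=+1; sign (−1)^0·+1^-2·+1^0 = +1.
(a,b)_11: α=-2, u≡8; β=-2, v≡4 (mod 11); (8|11)=-1, (4|11)=+1; sign (−1)^0·-1^-2·+1^-2 = +1.
(a,b)_5: α=2, u≡2; β=3, v≡1 (mod 5); (2|5)=-1, (1|5)=+1; sign (−1)^0·-1^3·+1^2 = -1.
(a,b)_13: α=0, u≡11; β=3, v≡3 (mod 13); (11|13)=-1, (3|13)=+1; sign (−1)^0·-1^3·+1^0 = -1.
(a,b)_∞: sgn(-323)=−, sgn(8523970)=+, so +1.
(a,b)_29: α=0, u≡24; β=-1, v≡19 (mod 29); (24|29)=+1, (19|29)=-1; sign (−1)^0·+1^-1·-1^0 = +1.
(a,b)_2: α=-4, β=13; u≡5, v≡1 (mod 8); ε(u)ε(v)=0·0, αω(v)=-4·0, βω(u)=13·1; sum ≡ 1  ⇒  -1.
(a,b)_17: α=1, u≡4; β=1, v≡14 (mod 17); (4|17)=+1, (14|17)=-1; sign (−1)^0·+1^1·-1^1 = -1.
(a,b)_19: α=1, u≡10; β=1, v≡14 (mod 19); (10|19)=-1, (14|19)=-1; sign (−1)^1·-1^1·-1^1 = -1.
(a,b)_7: α=0, u≡5; β=-1, v≡1 (mod 7); (5|7)=-1, (1|7)=+1; sign (−1)^0·-1^-1·+1^0 = -1.
Ram(-323, 8523970) = {2, 5, 7, 13, 17, 19}; no ℚ_2-point on the conic.

[2, 5, 7, 13, 17, 19]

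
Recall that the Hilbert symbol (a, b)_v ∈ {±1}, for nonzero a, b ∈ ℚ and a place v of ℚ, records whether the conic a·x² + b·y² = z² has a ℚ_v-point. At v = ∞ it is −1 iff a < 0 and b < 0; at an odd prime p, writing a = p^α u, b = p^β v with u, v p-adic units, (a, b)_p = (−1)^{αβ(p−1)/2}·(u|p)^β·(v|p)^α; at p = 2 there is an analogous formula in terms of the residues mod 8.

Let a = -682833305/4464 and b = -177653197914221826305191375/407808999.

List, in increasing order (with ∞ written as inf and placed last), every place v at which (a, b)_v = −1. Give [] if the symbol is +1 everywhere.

(a, b) ≡ (-202895, -111795145) mod (ℚ^×)²; places V = {2, 3, 5, 7, 11, 13, 17, 19, 29, 31, ∞}.
(a,b)_2: α=-4, β=0; u≡1, v≡7 (mod 8); ε(u)ε(v)=0·1, αω(v)=-4·0, βω(u)=0·0; sum ≡ 0  ⇒  +1.
(a,b)_11: α=1, u≡8; β=1, v≡8 (mod 11); (8|11)=-1, (8|11)=-1; sign (−1)^1·-1^1·-1^1 = -1.
(a,b)_13: α=0, u≡3; β=-2, v≡2 (mod 13); (3|13)=+1, (2|13)=-1; sign (−1)^0·+1^-2·-1^0 = +1.
(a,b)_∞: sgn(-202895)=−, sgn(-111795145)=−, so -1.
(a,b)_7: α=1, u≡2; β=11, v≡5 (mod 7); (2|7)=+1, (5|7)=-1; sign (−1)^1·+1^11·-1^1 = +1.
(a,b)_29: α=0, u≡15; β=1, v≡7 (mod 29); (15|29)=-1, (7|29)=+1; sign (−1)^0·-1^1·+1^0 = -1.
(a,b)_5: α=1, u≡1; β=3, v≡1 (mod 5); (1|5)=+1, (1|5)=+1; sign (−1)^0·+1^3·+1^1 = +1.
(a,b)_19: α=2, u≡17; β=1, v≡18 (mod 19); (17|19)=+1, (18|19)=-1; sign (−1)^0·+1^1·-1^2 = +1.
(a,b)_3: α=-2, u≡1; β=-4, v≡2 (mod 3); (1|3)=+1, (2|3)=-1; sign (−1)^0·+1^-4·-1^-2 = +1.
(a,b)_17: α=3, u≡16; β=9, v≡7 (mod 17); (16|17)=+1, (7|17)=-1; sign (−1)^0·+1^9·-1^3 = -1.
(a,b)_31: α=-1, u≡22; β=-3, v≡16 (mod 31); (22|31)=-1, (16|31)=+1; sign (−1)^1·-1^-3·+1^-1 = +1.
|Ram(-202895, -111795145)| = 4, even; anisotropic at {11, 17, 29, ∞}.

[11, 17, 29, inf]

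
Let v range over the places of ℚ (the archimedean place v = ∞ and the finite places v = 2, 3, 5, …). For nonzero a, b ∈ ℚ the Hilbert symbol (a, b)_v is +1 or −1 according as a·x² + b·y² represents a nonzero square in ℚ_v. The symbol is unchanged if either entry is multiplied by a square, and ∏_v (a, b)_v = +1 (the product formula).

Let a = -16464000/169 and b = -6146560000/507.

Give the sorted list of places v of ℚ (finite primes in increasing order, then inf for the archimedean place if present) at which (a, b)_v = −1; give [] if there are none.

(a, b) ≡ (-210, -3) mod (ℚ^×)²; places V = {2, 3, 5, 7, 13, ∞}.
(a,b)_3: α=1, u≡2; β=-1, v≡2 (mod 3); (2|3)=-1, (2|3)=-1; sign (−1)^1·-1^-1·-1^1 = -1.
(a,b)_13: α=-2, u≡6; β=-2, v≡10 (mod 13); (6|13)=-1, (10|13)=+1; sign (−1)^0·-1^-2·+1^-2 = +1.
(a,b)_∞: sgn(-210)=−, sgn(-3)=−, so -1.
(a,b)_2: α=7, β=12; u≡7, v≡5 (mod 8); ε(u)ε(v)=1·0, αω(v)=7·1, βω(u)=12·0; sum ≡ 1  ⇒  -1.
(a,b)_5: α=3, u≡2; β=4, v≡2 (mod 5); (2|5)=-1, (2|5)=-1; sign (−1)^0·-1^4·-1^3 = -1.
(a,b)_7: α=3, u≡6; β=4, v≡4 (mod 7); (6|7)=-1, (4|7)=+1; sign (−1)^0·-1^4·+1^3 = +1.
(-210, -3 / ℚ) ramifies at {2, 3, 5, ∞}: a division algebra.

[2, 3, 5, inf]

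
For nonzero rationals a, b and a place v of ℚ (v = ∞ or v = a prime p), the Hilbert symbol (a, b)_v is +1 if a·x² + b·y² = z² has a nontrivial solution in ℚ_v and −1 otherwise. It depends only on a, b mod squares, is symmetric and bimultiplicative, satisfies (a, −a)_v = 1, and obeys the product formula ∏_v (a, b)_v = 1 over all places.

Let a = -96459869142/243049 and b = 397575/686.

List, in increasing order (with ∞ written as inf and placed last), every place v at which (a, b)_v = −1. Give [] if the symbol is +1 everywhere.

[2, 7, 19, 31]

(a, b) ≡ (-45942, 24738) mod (ℚ^×)²; places V = {2, 3, 5, 7, 13, 17, 19, 23, 29, 31, ∞}.
(a,b)_17: α=-2, u≡1; β=0, v≡5 (mod 17); (1|17)=+1, (5|17)=-1; sign (−1)^0·+1^0·-1^-2 = +1.
(a,b)_5: α=0, u≡2; β=2, v≡3 (mod 5); (2|5)=-1, (3|5)=-1; sign (−1)^0·-1^2·-1^0 = +1.
(a,b)_7: α=2, u≡6; β=-3, v≡5 (mod 7); (6|7)=-1, (5|7)=-1; sign (−1)^0·-1^-3·-1^2 = -1.
(a,b)_23: α=2, u≡8; β=0, v≡18 (mod 23); (8|23)=+1, (18|23)=+1; sign (−1)^0·+1^0·+1^2 = +1.
(a,b)_13: α=1, u≡7; β=0, v≡10 (mod 13); (7|13)=-1, (10|13)=+1; sign (−1)^0·-1^0·+1^1 = +1.
(a,b)_∞: sgn(-45942)=−, sgn(24738)=+, so +1.
(a,b)_2: α=1, β=-1; u≡5, v≡1 (mod 8); ε(u)ε(v)=0·0, αω(v)=1·0, βω(u)=-1·1; sum ≡ 1  ⇒  -1.
(a,b)_29: α=-2, u≡6; β=0, v≡16 (mod 29); (6|29)=+1, (16|29)=+1; sign (−1)^0·+1^0·+1^-2 = +1.
(a,b)_3: α=5, u≡1; β=3, v≡2 (mod 3); (1|3)=+1, (2|3)=-1; sign (−1)^1·+1^3·-1^5 = +1.
(a,b)_31: α=1, u≡22; β=1, v≡21 (mod 31); (22|31)=-1, (21|31)=-1; sign (−1)^1·-1^1·-1^1 = -1.
(a,b)_19: α=1, u≡8; β=1, v≡3 (mod 19); (8|19)=-1, (3|19)=-1; sign (−1)^1·-1^1·-1^1 = -1.
(-45942, 24738 / ℚ) ramifies at {2, 7, 19, 31}: a division algebra.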